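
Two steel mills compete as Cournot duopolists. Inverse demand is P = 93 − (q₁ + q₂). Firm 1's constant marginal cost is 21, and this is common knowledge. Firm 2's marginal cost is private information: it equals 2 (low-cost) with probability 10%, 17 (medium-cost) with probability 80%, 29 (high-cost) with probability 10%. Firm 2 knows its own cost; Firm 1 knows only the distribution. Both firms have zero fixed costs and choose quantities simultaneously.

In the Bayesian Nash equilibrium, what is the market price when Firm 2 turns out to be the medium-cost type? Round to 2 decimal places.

43.72

Firm 2 with cost c maximizes (93 − (q₁+q₂) − c)·q₂, giving q₂(c) = (93 − c − q₁)/2.
E[c₂] = 0.1·2 + 0.8·17 + 0.1·29 = 16.7
Firm 1's FOC against E[q₂] yields q₁ = (93 − 2·21 + E[c₂])/3 = (93 − 42 + 16.7)/3 = 22.5667.
q₂(medium-cost) = 26.7167, so P = 93 − (22.5667 + 26.7167) = 43.7167.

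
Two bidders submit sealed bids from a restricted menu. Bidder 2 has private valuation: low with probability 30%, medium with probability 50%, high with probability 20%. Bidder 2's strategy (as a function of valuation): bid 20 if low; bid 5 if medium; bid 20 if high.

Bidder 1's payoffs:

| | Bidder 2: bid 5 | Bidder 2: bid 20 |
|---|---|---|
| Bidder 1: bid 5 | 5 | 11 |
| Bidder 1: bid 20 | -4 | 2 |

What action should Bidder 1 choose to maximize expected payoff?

bid 5

Compute Bidder 1's expected payoff for each action, taking the expectation over Bidder 2's type.
E[bid 5] = 0.3·(11) + 0.5·(5) + 0.2·(11) = 8
E[bid 20] = 0.3·(2) + 0.5·(-4) + 0.2·(2) = -1
Best response: bid 5 (8 is the largest).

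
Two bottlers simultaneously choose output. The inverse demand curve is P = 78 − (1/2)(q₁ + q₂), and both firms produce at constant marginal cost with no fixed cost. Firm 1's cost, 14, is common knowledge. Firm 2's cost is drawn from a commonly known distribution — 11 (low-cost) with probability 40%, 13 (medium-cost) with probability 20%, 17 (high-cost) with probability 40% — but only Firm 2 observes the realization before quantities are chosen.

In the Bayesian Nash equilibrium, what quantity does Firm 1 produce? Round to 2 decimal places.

42.53

Type-c best response for Firm 2: q₂(c) = (78 − c) − q₁/2.
Firm 1 maximizes expected profit; its first-order condition is 78 − q₁ − (1/2)E[q₂] − 14 = 0.
Substituting E[q₂] and solving: E[c₂] = 13.8, so q₁ = (78 − 2·14 + 13.8)/(3/2) = 42.5333.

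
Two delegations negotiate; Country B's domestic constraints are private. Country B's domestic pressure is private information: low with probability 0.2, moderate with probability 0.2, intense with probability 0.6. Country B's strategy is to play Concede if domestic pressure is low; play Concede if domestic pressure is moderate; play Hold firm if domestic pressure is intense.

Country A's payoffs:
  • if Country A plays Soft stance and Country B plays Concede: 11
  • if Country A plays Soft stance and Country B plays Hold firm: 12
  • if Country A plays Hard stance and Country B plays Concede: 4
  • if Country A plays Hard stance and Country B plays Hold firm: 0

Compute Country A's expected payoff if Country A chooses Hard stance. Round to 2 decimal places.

E[Hard stance] = 0.2·4 + 0.2·4 + 0.6·0 = 0.8 + 0.8 + 0 = 1.6

1.60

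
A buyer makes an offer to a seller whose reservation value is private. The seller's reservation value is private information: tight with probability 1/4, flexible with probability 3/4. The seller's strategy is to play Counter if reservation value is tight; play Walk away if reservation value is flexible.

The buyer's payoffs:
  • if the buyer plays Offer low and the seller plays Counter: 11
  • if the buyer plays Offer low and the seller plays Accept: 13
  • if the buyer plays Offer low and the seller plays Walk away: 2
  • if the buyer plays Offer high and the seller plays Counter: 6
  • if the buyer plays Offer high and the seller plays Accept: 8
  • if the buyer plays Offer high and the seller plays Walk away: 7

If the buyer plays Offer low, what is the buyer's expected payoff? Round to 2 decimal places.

E[Offer low] = 1/4·11 + 3/4·2 = 11/4 + 3/2 = 17/4

4.25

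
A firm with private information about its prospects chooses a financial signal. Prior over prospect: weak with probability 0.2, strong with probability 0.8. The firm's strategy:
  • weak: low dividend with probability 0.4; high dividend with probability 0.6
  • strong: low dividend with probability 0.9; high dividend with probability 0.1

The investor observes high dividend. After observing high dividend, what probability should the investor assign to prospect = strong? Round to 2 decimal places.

0.40

Apply Bayes' rule using the sender's strategy as the likelihood.
P(high dividend) = 0.2·0.6 + 0.8·0.1 = 0.2
P(strong | high dividend) = (0.8·0.1) / 0.2 = 0.08 / 0.2 = 0.4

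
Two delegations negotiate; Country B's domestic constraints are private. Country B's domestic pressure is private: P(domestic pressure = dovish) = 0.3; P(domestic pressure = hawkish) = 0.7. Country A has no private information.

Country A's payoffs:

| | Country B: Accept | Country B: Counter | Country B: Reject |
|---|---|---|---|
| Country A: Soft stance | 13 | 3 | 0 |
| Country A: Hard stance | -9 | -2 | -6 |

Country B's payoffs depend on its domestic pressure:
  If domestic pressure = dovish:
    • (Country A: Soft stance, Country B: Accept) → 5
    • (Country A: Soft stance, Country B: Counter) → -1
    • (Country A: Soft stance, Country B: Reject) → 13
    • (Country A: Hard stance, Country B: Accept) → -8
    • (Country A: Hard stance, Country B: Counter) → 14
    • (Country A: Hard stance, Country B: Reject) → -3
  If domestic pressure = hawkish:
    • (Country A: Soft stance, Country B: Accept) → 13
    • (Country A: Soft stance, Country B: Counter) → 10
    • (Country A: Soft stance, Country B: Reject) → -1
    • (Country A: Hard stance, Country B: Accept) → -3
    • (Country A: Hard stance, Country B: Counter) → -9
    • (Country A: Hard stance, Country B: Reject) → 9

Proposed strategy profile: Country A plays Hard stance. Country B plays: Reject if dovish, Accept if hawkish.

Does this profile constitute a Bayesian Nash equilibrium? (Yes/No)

Country A plays Hard stance: E[Hard stance] = 0.3·(-6) + 0.7·(-9) = -8.1; E[Soft stance] = 9.1. Not best-responding. ✗
Country B (domestic pressure dovish), facing Hard stance: Accept gives -8, Counter gives 14, Reject gives -3. Proposed Reject is not best — profitable deviation exists. ✗
Country B (domestic pressure hawkish), facing Hard stance: Accept gives -3, Counter gives -9, Reject gives 9. Proposed Accept is not best — profitable deviation exists. ✗

No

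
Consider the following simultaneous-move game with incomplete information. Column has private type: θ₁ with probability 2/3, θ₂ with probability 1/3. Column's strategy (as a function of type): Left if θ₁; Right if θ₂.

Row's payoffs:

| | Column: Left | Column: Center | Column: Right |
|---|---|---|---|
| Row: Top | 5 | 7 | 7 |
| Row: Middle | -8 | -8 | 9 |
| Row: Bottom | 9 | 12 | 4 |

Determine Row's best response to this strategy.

Bottom

E[Top] = 2/3·(5) + 1/3·(7) = 17/3
E[Middle] = 2/3·(-8) + 1/3·(9) = -7/3
E[Bottom] = 2/3·(9) + 1/3·(4) = 22/3
Best response: Bottom (22/3 is the largest).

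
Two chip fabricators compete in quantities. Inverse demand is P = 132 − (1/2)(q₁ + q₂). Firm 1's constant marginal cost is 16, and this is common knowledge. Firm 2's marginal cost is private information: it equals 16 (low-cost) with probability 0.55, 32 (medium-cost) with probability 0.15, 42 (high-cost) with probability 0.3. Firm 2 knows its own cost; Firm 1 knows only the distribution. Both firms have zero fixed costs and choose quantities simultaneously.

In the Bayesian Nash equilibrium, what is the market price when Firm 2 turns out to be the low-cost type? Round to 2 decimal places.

Firm 2 with cost c maximizes (132 − (1/2)(q₁+q₂) − c)·q₂, giving q₂(c) = (132 − c − (1/2)q₁).
E[c₂] = 0.55·16 + 0.15·32 + 0.3·42 = 26.2
Firm 1's FOC against E[q₂] yields q₁ = (132 − 2·16 + E[c₂])/(3/2) = (132 − 32 + 26.2)/(3/2) = 84.1333.
q₂(low-cost) = 73.9333, so P = 132 − (1/2)·(84.1333 + 73.9333) = 52.9667.

52.97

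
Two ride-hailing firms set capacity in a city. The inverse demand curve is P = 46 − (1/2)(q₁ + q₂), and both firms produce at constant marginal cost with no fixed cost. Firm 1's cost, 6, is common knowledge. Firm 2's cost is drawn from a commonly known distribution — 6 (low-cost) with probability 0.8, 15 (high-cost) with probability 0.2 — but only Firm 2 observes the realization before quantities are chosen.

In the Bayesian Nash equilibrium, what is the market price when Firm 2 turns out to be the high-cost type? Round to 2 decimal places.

Type-c best response for Firm 2: q₂(c) = (46 − c) − q₁/2.
Firm 1 maximizes expected profit; its first-order condition is 46 − q₁ − (1/2)E[q₂] − 6 = 0.
Substituting E[q₂] and solving: E[c₂] = 7.8, so q₁ = (46 − 2·6 + 7.8)/(3/2) = 27.8667.
q₂(high-cost) = 17.0667, so P = 46 − (1/2)·(27.8667 + 17.0667) = 23.5333.

23.53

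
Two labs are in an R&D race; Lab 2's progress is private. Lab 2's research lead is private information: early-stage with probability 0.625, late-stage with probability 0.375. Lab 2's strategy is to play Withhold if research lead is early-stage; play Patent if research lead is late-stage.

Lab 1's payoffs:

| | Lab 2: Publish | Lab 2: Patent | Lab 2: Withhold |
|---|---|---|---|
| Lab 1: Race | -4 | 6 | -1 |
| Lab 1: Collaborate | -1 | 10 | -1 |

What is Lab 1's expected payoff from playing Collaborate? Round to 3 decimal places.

3.125

E[Collaborate] = 0.625·(-1) + 0.375·10 = (-0.625) + 3.75 = 3.125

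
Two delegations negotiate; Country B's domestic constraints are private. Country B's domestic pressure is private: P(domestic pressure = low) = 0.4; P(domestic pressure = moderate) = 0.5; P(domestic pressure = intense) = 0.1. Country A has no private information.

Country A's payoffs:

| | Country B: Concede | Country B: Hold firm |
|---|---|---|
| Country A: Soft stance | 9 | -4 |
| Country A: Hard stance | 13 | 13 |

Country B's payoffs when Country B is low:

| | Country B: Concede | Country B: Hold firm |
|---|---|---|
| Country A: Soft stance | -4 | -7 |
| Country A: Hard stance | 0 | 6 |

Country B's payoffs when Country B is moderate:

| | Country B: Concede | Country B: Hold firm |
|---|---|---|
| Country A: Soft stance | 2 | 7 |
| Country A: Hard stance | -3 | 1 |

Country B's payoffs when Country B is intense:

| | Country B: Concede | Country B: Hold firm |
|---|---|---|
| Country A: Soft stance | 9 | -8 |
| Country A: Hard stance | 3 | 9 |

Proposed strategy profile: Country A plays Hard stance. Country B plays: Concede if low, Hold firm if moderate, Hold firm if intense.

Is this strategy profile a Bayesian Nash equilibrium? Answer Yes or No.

A profile is a BNE iff every type of every player is best-responding given beliefs about the other side.
Country A plays Hard stance: E[Hard stance] = 0.4·(13) + 0.5·(13) + 0.1·(13) = 13; E[Soft stance] = 1.2. Best-responding. ✓
Country B (domestic pressure low), facing Hard stance: Concede gives 0, Hold firm gives 6. Proposed Concede is not best — profitable deviation exists. ✗
Country B (domestic pressure moderate), facing Hard stance: Concede gives -3, Hold firm gives 1. Proposed Hold firm is best. ✓
Country B (domestic pressure intense), facing Hard stance: Concede gives 3, Hold firm gives 9. Proposed Hold firm is best. ✓

No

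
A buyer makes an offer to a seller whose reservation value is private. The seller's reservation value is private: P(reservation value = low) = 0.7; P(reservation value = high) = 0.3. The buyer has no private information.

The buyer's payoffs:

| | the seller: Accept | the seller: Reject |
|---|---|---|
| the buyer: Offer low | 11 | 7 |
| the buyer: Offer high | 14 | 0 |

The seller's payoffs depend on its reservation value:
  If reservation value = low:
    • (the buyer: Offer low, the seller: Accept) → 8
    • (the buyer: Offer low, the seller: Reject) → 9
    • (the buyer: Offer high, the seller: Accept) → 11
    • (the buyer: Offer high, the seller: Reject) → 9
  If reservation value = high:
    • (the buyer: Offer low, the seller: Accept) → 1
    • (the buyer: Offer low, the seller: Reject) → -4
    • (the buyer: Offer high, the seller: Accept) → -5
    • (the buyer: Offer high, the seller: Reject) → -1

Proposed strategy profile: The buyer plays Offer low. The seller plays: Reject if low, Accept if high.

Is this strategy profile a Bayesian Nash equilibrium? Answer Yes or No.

Yes

A profile is a BNE iff every type of every player is best-responding given beliefs about the other side.
The buyer plays Offer low: E[Offer low] = 0.7·(7) + 0.3·(11) = 8.2; E[Offer high] = 4.2. Best-responding. ✓
The seller (reservation value low), facing Offer low: Accept gives 8, Reject gives 9. Proposed Reject is best. ✓
The seller (reservation value high), facing Offer low: Accept gives 1, Reject gives -4. Proposed Accept is best. ✓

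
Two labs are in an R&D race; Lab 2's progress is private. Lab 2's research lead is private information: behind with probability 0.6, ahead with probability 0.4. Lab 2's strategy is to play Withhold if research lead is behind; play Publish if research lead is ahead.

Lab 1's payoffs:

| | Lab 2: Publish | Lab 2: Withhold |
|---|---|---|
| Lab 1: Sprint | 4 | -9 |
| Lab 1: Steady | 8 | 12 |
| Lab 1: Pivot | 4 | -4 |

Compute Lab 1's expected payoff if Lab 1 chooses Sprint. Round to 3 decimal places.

E[Sprint] = 0.6·(-9) + 0.4·4 = (-5.4) + 1.6 = -3.8

-3.800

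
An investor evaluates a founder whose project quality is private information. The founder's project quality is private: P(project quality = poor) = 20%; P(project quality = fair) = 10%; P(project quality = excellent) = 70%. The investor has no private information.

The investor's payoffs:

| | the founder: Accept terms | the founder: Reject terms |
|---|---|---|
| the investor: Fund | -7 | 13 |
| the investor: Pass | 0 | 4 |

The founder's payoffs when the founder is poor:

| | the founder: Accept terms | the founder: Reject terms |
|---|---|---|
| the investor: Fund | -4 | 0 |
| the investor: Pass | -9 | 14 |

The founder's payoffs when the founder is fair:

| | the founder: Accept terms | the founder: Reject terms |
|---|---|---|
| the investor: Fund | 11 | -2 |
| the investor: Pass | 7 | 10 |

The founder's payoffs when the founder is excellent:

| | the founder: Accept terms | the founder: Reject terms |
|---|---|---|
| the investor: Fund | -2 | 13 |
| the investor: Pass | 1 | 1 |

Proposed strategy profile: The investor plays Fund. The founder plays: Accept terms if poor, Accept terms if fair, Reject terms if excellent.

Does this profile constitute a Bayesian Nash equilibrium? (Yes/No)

The investor plays Fund: E[Fund] = 0.2·(-7) + 0.1·(-7) + 0.7·(13) = 7; E[Pass] = 2.8. Best-responding. ✓
The founder (project quality poor), facing Fund: Accept terms gives -4, Reject terms gives 0. Proposed Accept terms is not best — profitable deviation exists. ✗
The founder (project quality fair), facing Fund: Accept terms gives 11, Reject terms gives -2. Proposed Accept terms is best. ✓
The founder (project quality excellent), facing Fund: Accept terms gives -2, Reject terms gives 13. Proposed Reject terms is best. ✓

No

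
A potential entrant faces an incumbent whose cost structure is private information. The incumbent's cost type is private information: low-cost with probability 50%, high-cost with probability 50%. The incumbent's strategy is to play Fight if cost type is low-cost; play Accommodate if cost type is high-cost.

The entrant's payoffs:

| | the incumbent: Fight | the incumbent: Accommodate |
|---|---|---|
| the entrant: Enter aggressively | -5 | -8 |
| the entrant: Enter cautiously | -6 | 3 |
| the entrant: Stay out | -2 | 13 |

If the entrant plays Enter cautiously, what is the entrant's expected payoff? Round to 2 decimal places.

Take the expectation over the incumbent's cost type, weighting each type's action by its prior probability.
E[Enter cautiously] = 0.5·(-6) + 0.5·3 = (-3) + 1.5 = -1.5

-1.50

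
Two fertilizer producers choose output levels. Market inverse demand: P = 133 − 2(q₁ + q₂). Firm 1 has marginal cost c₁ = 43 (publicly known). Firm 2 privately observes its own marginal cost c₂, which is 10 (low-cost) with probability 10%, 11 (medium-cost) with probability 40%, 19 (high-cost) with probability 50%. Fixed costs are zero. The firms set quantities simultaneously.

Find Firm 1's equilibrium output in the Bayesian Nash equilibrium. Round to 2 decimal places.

10.32

Firm 2 with cost c maximizes (133 − 2(q₁+q₂) − c)·q₂, giving q₂(c) = (133 − c − 2q₁)/4.
E[c₂] = 0.1·10 + 0.4·11 + 0.5·19 = 14.9
Firm 1's FOC against E[q₂] yields q₁ = (133 − 2·43 + E[c₂])/6 = (133 − 86 + 14.9)/6 = 10.3167.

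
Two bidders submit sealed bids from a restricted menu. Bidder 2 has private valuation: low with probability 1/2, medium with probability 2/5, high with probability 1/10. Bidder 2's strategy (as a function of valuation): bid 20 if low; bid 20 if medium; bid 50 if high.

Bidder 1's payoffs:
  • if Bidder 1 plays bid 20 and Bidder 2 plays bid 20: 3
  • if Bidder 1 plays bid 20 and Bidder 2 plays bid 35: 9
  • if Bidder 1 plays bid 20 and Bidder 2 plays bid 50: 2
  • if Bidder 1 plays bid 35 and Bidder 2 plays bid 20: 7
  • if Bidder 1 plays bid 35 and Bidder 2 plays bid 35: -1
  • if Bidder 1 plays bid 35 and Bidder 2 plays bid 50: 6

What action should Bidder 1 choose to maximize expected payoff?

Compute Bidder 1's expected payoff for each action, taking the expectation over Bidder 2's type.
E[bid 20] = 1/2·(3) + 2/5·(3) + 1/10·(2) = 29/10
E[bid 35] = 1/2·(7) + 2/5·(7) + 1/10·(6) = 69/10
Best response: bid 35 (69/10 is the largest).

bid 35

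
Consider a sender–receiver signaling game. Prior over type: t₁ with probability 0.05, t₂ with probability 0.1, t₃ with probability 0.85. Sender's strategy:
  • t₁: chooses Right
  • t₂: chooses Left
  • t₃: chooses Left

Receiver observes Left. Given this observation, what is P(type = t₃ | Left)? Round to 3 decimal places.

P(Left) = 0.05·0 + 0.1·1 + 0.85·1 = 0.95
P(t₃ | Left) = (0.85·1) / 0.95 = 0.85 / 0.95 = 0.894737

0.895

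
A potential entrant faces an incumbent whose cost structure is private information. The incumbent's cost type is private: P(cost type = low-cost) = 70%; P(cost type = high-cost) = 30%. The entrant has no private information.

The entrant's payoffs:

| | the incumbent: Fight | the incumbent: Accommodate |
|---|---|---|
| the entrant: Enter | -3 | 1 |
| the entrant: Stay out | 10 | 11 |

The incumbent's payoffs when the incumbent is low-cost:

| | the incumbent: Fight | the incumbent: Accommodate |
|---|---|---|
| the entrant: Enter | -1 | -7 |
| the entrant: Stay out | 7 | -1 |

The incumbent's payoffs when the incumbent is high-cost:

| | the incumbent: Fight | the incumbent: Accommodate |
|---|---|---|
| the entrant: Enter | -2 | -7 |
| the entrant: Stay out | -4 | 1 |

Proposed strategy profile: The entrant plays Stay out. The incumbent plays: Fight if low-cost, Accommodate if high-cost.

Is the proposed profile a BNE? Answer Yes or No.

Yes

A profile is a BNE iff every type of every player is best-responding given beliefs about the other side.
The entrant plays Stay out: E[Stay out] = 0.7·(10) + 0.3·(11) = 10.3; E[Enter] = -1.8. Best-responding. ✓
The incumbent (cost type low-cost), facing Stay out: Fight gives 7, Accommodate gives -1. Proposed Fight is best. ✓
The incumbent (cost type high-cost), facing Stay out: Fight gives -4, Accommodate gives 1. Proposed Accommodate is best. ✓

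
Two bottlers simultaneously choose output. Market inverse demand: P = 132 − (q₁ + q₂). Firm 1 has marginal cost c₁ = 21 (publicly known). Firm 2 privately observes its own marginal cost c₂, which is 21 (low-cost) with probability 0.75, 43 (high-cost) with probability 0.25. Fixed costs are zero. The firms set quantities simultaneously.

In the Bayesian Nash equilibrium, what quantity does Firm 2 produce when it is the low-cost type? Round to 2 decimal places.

Firm 2 with cost c maximizes (132 − (q₁+q₂) − c)·q₂, giving q₂(c) = (132 − c − q₁)/2.
E[c₂] = 0.75·21 + 0.25·43 = 26.5
Firm 1's FOC against E[q₂] yields q₁ = (132 − 2·21 + E[c₂])/3 = (132 − 42 + 26.5)/3 = 38.8333.
q₂(low-cost) = (132 − 21 − 38.8333)/2 = 36.0833.

36.08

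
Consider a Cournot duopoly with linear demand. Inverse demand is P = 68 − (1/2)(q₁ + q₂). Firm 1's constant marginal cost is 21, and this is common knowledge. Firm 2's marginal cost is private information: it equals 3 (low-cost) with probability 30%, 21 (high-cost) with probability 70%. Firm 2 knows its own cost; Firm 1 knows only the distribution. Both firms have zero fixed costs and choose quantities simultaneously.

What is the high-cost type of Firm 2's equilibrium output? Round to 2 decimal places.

33.13

Each type of Firm 2 best-responds to q₁; Firm 1 best-responds to the expected q₂ over Firm 2's types.
Firm 2 with cost c maximizes (68 − (1/2)(q₁+q₂) − c)·q₂, giving q₂(c) = (68 − c − (1/2)q₁).
E[c₂] = 0.3·3 + 0.7·21 = 15.6
Firm 1's FOC against E[q₂] yields q₁ = (68 − 2·21 + E[c₂])/(3/2) = (68 − 42 + 15.6)/(3/2) = 27.7333.
q₂(high-cost) = (68 − 21 − (1/2)·27.7333) = 33.1333.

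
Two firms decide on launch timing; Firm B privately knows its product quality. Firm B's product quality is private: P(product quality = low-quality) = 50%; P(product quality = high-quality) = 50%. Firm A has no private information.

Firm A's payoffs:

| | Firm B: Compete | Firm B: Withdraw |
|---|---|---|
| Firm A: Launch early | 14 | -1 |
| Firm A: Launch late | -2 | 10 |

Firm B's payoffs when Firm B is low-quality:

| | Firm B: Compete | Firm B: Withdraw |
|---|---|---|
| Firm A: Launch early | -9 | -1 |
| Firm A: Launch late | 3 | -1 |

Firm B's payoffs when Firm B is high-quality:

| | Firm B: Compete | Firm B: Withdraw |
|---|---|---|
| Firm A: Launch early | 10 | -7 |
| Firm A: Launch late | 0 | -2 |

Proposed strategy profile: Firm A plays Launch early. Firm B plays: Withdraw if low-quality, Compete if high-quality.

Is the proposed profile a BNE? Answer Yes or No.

Firm A plays Launch early: E[Launch early] = 0.5·(-1) + 0.5·(14) = 6.5; E[Launch late] = 4. Best-responding. ✓
Firm B (product quality low-quality), facing Launch early: Compete gives -9, Withdraw gives -1. Proposed Withdraw is best. ✓
Firm B (product quality high-quality), facing Launch early: Compete gives 10, Withdraw gives -7. Proposed Compete is best. ✓

Yes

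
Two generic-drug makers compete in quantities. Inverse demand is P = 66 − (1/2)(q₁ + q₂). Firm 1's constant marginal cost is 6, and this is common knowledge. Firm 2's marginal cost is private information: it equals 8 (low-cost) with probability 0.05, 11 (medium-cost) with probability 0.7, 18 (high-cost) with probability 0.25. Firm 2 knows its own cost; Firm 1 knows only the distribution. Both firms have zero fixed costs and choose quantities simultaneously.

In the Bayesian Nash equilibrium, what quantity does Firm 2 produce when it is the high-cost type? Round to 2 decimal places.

25.80

Each type of Firm 2 best-responds to q₁; Firm 1 best-responds to the expected q₂ over Firm 2's types.
Firm 2 with cost c maximizes (66 − (1/2)(q₁+q₂) − c)·q₂, giving q₂(c) = (66 − c − (1/2)q₁).
E[c₂] = 0.05·8 + 0.7·11 + 0.25·18 = 12.6
Firm 1's FOC against E[q₂] yields q₁ = (66 − 2·6 + E[c₂])/(3/2) = (66 − 12 + 12.6)/(3/2) = 44.4.
q₂(high-cost) = (66 − 18 − (1/2)·44.4) = 25.8.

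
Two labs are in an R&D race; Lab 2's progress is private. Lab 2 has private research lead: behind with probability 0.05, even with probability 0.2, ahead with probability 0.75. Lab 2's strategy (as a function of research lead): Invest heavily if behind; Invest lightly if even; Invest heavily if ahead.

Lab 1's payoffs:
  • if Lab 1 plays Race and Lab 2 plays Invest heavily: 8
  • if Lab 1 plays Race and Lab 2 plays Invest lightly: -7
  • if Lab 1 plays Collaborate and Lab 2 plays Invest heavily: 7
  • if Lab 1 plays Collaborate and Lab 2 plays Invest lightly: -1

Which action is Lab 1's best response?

Compute Lab 1's expected payoff for each action, taking the expectation over Lab 2's type.
E[Race] = 0.05·(8) + 0.2·(-7) + 0.75·(8) = 5
E[Collaborate] = 0.05·(7) + 0.2·(-1) + 0.75·(7) = 5.4
Best response: Collaborate (5.4 is the largest).

Collaborate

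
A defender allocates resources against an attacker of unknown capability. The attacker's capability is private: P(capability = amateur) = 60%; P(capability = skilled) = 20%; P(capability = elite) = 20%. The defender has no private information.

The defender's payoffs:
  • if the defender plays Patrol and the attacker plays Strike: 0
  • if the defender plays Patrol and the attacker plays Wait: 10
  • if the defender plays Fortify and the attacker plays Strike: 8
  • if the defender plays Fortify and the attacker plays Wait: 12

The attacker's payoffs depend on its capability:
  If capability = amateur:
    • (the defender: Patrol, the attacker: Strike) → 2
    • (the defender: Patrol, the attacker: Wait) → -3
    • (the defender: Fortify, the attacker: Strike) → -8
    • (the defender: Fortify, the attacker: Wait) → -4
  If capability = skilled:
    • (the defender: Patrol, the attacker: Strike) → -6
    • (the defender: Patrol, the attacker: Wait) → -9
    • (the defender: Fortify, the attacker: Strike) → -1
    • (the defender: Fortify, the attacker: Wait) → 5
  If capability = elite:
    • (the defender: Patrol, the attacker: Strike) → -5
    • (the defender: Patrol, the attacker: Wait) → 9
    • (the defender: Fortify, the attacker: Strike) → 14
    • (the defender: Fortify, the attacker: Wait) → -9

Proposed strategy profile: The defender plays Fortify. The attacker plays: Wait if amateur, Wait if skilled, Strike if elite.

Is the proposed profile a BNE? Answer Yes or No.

The defender plays Fortify: E[Fortify] = 0.6·(12) + 0.2·(12) + 0.2·(8) = 11.2; E[Patrol] = 8. Best-responding. ✓
The attacker (capability amateur), facing Fortify: Strike gives -8, Wait gives -4. Proposed Wait is best. ✓
The attacker (capability skilled), facing Fortify: Strike gives -1, Wait gives 5. Proposed Wait is best. ✓
The attacker (capability elite), facing Fortify: Strike gives 14, Wait gives -9. Proposed Strike is best. ✓

Yes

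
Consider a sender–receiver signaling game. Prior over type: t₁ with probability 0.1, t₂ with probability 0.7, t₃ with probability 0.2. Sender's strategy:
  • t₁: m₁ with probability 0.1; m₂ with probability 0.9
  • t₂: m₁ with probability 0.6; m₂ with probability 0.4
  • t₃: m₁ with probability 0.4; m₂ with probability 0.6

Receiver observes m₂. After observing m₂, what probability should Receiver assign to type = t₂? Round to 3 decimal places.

P(m₂) = 0.1·0.9 + 0.7·0.4 + 0.2·0.6 = 0.49
P(t₂ | m₂) = (0.7·0.4) / 0.49 = 0.28 / 0.49 = 0.571429

0.571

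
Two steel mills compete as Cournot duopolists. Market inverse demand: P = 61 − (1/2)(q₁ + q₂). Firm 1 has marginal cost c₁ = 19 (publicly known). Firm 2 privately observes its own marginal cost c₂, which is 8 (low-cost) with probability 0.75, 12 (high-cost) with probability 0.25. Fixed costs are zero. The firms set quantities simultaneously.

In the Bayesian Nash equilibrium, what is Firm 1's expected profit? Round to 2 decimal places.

227.56

Type-c best response for Firm 2: q₂(c) = (61 − c) − q₁/2.
Firm 1 maximizes expected profit; its first-order condition is 61 − q₁ − (1/2)E[q₂] − 19 = 0.
Substituting E[q₂] and solving: E[c₂] = 9, so q₁ = (61 − 2·19 + 9)/(3/2) = 21.3333.
E[P] = 61 − (1/2)·(q₁ + E[q₂]) = 29.6667; Firm 1's expected profit = (E[P] − 19)·q₁ = (29.6667 − 19)·21.3333 = 227.556.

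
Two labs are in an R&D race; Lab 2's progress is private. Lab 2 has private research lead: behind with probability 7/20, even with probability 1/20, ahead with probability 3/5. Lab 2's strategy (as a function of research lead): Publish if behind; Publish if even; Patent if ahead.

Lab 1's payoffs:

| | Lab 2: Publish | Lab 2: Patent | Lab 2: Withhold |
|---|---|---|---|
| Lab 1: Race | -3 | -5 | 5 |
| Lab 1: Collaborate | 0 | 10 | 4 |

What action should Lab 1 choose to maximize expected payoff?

Compute Lab 1's expected payoff for each action, taking the expectation over Lab 2's type.
E[Race] = 7/20·(-3) + 1/20·(-3) + 3/5·(-5) = -21/5
E[Collaborate] = 7/20·(0) + 1/20·(0) + 3/5·(10) = 6
Best response: Collaborate (6 is the largest).

Collaborate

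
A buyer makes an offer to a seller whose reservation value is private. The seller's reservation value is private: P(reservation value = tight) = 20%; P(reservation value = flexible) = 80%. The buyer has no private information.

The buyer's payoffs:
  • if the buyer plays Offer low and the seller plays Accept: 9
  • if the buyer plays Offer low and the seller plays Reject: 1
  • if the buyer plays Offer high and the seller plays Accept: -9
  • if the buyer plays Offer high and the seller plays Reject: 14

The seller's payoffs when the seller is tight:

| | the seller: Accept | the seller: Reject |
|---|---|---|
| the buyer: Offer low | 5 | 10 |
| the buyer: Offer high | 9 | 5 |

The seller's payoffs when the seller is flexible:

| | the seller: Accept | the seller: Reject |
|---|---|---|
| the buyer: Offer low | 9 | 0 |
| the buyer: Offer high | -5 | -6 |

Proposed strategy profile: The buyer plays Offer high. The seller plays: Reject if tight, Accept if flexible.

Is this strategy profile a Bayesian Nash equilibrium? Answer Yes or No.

No

A profile is a BNE iff every type of every player is best-responding given beliefs about the other side.
The buyer plays Offer high: E[Offer high] = 0.2·(14) + 0.8·(-9) = -4.4; E[Offer low] = 7.4. Not best-responding. ✗
The seller (reservation value tight), facing Offer high: Accept gives 9, Reject gives 5. Proposed Reject is not best — profitable deviation exists. ✗
The seller (reservation value flexible), facing Offer high: Accept gives -5, Reject gives -6. Proposed Accept is best. ✓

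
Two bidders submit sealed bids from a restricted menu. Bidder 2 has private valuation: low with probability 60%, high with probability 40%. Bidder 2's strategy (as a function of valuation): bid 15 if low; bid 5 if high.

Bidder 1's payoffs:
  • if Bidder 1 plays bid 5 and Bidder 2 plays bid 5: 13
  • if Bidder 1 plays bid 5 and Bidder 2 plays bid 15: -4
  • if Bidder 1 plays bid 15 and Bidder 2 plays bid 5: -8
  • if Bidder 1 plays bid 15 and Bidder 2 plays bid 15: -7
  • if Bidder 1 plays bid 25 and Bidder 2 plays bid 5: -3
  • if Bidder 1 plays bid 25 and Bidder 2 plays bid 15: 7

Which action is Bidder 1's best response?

E[bid 5] = 0.6·(-4) + 0.4·(13) = 2.8
E[bid 15] = 0.6·(-7) + 0.4·(-8) = -7.4
E[bid 25] = 0.6·(7) + 0.4·(-3) = 3
Best response: bid 25 (3 is the largest).

bid 25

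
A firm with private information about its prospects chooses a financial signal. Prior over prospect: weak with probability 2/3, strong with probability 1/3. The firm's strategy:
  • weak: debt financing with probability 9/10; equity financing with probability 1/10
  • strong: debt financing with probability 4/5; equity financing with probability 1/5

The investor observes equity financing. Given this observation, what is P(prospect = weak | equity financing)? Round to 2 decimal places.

Apply Bayes' rule using the sender's strategy as the likelihood.
P(equity financing) = (2/3)·(1/10) + (1/3)·(1/5) = 2/15
P(weak | equity financing) = ((2/3)·(1/10)) / (2/15) = (1/15) / (2/15) = 1/2

0.50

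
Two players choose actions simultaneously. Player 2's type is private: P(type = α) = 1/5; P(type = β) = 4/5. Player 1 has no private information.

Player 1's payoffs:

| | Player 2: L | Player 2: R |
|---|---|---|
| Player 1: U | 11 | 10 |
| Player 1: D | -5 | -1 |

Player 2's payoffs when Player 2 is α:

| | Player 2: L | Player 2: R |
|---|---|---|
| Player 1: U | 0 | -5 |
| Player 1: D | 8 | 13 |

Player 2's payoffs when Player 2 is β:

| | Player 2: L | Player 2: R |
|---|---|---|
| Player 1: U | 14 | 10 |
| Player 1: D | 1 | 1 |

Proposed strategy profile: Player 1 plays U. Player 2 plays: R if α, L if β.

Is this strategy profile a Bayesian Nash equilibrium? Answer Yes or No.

Player 1 plays U: E[U] = 1/5·(10) + 4/5·(11) = 54/5; E[D] = -21/5. Best-responding. ✓
Player 2 (type α), facing U: L gives 0, R gives -5. Proposed R is not best — profitable deviation exists. ✗
Player 2 (type β), facing U: L gives 14, R gives 10. Proposed L is best. ✓

No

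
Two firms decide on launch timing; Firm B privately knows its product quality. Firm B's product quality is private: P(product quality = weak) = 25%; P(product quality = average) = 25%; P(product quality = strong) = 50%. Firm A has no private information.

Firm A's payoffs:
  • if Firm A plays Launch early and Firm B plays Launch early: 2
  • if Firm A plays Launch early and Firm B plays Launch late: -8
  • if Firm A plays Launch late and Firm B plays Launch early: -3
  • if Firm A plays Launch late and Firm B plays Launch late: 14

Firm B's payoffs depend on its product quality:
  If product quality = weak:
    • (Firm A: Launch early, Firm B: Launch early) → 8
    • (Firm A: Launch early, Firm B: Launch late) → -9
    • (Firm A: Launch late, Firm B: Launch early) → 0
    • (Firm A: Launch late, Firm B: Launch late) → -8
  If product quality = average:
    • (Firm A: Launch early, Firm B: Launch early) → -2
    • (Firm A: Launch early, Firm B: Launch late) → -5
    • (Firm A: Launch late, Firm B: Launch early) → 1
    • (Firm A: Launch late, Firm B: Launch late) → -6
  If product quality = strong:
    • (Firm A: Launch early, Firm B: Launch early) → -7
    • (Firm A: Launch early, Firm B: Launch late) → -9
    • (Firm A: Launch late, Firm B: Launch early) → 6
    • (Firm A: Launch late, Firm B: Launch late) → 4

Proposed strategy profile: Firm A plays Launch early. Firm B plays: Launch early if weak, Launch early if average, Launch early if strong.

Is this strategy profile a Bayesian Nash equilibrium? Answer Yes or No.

Yes

A profile is a BNE iff every type of every player is best-responding given beliefs about the other side.
Firm A plays Launch early: E[Launch early] = 0.25·(2) + 0.25·(2) + 0.5·(2) = 2; E[Launch late] = -3. Best-responding. ✓
Firm B (product quality weak), facing Launch early: Launch early gives 8, Launch late gives -9. Proposed Launch early is best. ✓
Firm B (product quality average), facing Launch early: Launch early gives -2, Launch late gives -5. Proposed Launch early is best. ✓
Firm B (product quality strong), facing Launch early: Launch early gives -7, Launch late gives -9. Proposed Launch early is best. ✓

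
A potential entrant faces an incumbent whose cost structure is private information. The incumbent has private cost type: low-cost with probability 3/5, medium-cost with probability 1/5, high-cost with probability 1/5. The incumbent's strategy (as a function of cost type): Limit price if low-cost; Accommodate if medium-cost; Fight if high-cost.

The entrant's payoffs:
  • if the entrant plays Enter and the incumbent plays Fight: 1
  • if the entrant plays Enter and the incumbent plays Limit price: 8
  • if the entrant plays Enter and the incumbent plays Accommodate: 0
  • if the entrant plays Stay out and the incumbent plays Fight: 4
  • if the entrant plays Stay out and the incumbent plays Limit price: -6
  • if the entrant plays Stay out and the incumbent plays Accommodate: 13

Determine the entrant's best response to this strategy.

Enter

E[Enter] = 3/5·(8) + 1/5·(0) + 1/5·(1) = 5
E[Stay out] = 3/5·(-6) + 1/5·(13) + 1/5·(4) = -1/5
Best response: Enter (5 is the largest).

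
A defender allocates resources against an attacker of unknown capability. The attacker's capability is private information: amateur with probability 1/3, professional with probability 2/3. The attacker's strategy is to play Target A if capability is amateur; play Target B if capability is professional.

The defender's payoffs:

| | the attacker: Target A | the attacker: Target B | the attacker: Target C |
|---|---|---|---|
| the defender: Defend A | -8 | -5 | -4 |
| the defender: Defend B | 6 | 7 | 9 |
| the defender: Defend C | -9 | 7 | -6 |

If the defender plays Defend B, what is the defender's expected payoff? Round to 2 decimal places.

6.67

Take the expectation over the attacker's capability, weighting each type's action by its prior probability.
E[Defend B] = 1/3·6 + 2/3·7 = 2 + 14/3 = 20/3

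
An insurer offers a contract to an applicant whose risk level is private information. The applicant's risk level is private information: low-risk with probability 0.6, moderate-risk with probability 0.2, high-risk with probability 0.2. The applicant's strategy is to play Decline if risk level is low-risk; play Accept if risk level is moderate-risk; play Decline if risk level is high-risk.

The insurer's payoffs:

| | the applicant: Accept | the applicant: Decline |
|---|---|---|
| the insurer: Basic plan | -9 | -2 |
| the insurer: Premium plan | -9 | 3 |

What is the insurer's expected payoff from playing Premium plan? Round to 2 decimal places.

Take the expectation over the applicant's risk level, weighting each type's action by its prior probability.
E[Premium plan] = 0.6·3 + 0.2·(-9) + 0.2·3 = 1.8 + (-1.8) + 0.6 = 0.6

0.60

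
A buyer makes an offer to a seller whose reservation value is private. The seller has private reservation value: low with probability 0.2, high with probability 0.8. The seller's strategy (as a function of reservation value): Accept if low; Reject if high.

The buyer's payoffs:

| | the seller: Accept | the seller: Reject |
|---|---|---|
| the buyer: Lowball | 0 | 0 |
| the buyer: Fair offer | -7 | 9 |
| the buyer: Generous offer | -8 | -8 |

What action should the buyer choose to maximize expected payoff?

Fair offer

E[Lowball] = 0.2·(0) + 0.8·(0) = 0
E[Fair offer] = 0.2·(-7) + 0.8·(9) = 5.8
E[Generous offer] = 0.2·(-8) + 0.8·(-8) = -8
Best response: Fair offer (5.8 is the largest).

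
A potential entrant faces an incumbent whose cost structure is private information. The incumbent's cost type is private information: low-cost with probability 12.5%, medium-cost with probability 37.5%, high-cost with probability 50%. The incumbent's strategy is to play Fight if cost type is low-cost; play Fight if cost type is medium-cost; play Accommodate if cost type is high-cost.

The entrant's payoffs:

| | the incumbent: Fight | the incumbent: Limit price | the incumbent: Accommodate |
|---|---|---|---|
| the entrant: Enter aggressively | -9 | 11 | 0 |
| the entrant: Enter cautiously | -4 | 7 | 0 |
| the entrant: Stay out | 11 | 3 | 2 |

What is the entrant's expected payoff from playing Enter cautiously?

E[Enter cautiously] = 0.125·(-4) + 0.375·(-4) + 0.5·0 = (-0.5) + (-1.5) + 0 = -2

-2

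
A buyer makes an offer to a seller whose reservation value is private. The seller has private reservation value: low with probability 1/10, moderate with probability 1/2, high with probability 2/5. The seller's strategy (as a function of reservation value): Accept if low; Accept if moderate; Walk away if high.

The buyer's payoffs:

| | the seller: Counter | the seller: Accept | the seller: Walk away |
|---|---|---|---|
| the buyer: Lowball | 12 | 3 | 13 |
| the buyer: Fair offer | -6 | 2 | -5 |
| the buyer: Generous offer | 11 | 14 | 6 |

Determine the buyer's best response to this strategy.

E[Lowball] = 1/10·(3) + 1/2·(3) + 2/5·(13) = 7
E[Fair offer] = 1/10·(2) + 1/2·(2) + 2/5·(-5) = -4/5
E[Generous offer] = 1/10·(14) + 1/2·(14) + 2/5·(6) = 54/5
Best response: Generous offer (54/5 is the largest).

Generous offer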